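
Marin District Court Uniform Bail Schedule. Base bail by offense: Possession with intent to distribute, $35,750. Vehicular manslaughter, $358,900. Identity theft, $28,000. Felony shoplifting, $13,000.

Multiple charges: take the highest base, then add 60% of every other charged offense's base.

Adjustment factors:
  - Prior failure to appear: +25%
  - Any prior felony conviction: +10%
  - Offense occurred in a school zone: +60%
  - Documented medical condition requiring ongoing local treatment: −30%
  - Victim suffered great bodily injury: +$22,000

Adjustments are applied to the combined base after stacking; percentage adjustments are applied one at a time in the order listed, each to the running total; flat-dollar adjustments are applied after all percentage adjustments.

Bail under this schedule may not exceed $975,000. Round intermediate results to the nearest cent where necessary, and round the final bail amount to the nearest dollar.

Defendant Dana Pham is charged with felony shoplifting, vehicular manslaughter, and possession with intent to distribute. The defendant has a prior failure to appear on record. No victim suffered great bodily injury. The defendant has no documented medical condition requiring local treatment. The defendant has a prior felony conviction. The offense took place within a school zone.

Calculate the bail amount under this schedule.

$853,930

Base amounts from the schedule: felony shoplifting $13,000; vehicular manslaughter $358,900; possession with intent to distribute $35,750.
Stacking rule: highest base plus 60% of each additional charge. Highest is vehicular manslaughter at $358,900. Additional: $13,000 × 60% = $7,800; $35,750 × 60% = $21,450. Combined base = $358,900 + $29,250 = $388,150.
Prior failure to appear (+25%): $388,150 × 1.25 = $485,187.50.
Any prior felony conviction (+10%): $485,187.50 × 1.1 = $533,706.25.
Offense occurred in a school zone (+60%): $533,706.25 × 1.6 = $853,930.
$853,930 is within the $975,000 maximum.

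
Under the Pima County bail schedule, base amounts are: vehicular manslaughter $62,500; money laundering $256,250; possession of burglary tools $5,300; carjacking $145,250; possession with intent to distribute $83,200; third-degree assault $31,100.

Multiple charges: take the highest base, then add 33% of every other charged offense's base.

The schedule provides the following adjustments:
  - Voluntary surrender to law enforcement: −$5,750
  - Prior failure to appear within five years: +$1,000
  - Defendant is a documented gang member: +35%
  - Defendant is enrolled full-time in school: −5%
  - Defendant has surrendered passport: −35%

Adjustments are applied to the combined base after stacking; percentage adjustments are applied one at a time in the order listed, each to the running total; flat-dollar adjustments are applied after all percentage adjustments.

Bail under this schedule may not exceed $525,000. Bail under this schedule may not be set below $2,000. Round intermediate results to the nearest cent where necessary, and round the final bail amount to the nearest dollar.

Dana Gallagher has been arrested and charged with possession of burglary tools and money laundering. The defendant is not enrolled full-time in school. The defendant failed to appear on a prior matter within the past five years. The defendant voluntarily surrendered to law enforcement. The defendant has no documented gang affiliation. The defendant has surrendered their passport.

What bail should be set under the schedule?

Base amounts from the schedule: possession of burglary tools $5,300; money laundering $256,250.
Stacking rule: highest base plus 33% of each additional charge. Highest is money laundering at $256,250. Additional: $5,300 × 33% = $1,749. Combined base = $256,250 + $1,749 = $257,999.
Defendant has surrendered passport (−35%): $257,999 × 0.65 = $167,699.35.
Voluntary surrender to law enforcement (−$5,750 flat): $167,699.35 − $5,750 = $161,949.35.
Prior failure to appear within five years (+$1,000 flat): $161,949.35 + $1,000 = $162,949.35.
$162,949.35 is within the $525,000 maximum.
$162,949.35 is at or above the $2,000 minimum.
Rounded to the nearest dollar: $162,949.

$162,949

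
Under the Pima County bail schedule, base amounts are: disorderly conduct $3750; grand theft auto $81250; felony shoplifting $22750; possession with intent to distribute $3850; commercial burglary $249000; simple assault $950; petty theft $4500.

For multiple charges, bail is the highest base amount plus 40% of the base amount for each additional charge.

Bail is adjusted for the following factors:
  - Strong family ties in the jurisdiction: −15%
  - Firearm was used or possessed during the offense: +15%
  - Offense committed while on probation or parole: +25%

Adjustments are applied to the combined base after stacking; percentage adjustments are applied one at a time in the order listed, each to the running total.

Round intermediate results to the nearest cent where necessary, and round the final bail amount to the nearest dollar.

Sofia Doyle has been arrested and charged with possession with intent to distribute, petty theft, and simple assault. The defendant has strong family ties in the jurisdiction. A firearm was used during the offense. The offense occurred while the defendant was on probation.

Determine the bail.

$7844

Base amounts from the schedule: possession with intent to distribute $3850; petty theft $4500; simple assault $950.
Stacking rule: highest base plus 40% of each additional charge. Highest is petty theft at $4500. Additional: $3850 × 40% = $1540; $950 × 40% = $380. Combined base = $4500 + $1920 = $6420.
Strong family ties in the jurisdiction (−15%): $6420 × 0.85 = $5457.
Firearm was used or possessed during the offense (+15%): $5457 × 1.15 = $6275.55.
Offense committed while on probation or parole (+25%): $6275.55 × 1.25 = $7844.44.
Rounded to the nearest dollar: $7844.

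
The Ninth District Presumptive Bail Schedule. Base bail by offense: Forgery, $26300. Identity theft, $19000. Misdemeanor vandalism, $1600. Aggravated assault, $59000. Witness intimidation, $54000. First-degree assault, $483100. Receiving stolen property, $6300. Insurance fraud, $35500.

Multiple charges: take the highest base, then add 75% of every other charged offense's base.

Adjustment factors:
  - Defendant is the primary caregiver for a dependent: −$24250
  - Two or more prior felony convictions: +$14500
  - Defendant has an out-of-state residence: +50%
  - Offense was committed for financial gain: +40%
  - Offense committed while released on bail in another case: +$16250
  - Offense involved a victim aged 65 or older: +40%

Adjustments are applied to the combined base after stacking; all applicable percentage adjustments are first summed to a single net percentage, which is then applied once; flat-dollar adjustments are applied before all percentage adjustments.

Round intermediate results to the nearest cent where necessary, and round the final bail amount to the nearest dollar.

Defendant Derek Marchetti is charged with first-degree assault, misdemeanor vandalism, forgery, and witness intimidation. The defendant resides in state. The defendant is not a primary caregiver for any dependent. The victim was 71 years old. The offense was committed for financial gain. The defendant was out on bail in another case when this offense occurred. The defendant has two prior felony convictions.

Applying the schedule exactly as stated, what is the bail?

$1035495

Base amounts from the schedule: first-degree assault $483100; misdemeanor vandalism $1600; forgery $26300; witness intimidation $54000.
Stacking rule: highest base plus 75% of each additional charge. Highest is first-degree assault at $483100. Additional: $1600 × 75% = $1200; $26300 × 75% = $19725; $54000 × 75% = $40500. Combined base = $483100 + $61425 = $544525.
Two or more prior felony convictions (+$14500 flat): $544525 + $14500 = $559025.
Offense committed while released on bail in another case (+$16250 flat): $559025 + $16250 = $575275.
Net percentage adjustment: +40% +40% = +80%. $575275 × 1.8 = $1035495.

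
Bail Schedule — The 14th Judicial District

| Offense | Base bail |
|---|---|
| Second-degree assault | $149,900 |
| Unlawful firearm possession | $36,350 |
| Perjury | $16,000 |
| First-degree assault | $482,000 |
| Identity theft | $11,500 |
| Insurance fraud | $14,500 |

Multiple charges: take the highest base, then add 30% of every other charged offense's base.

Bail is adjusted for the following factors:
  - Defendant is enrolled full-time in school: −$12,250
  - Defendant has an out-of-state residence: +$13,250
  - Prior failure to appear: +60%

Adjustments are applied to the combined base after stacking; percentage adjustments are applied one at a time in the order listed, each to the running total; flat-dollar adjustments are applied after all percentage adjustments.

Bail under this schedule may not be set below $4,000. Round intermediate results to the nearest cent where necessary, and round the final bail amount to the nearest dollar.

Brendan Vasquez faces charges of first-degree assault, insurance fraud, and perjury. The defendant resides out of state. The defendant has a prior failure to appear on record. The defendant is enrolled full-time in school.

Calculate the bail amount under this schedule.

$786,840

Base amounts from the schedule: first-degree assault $482,000; insurance fraud $14,500; perjury $16,000.
Stacking rule: highest base plus 30% of each additional charge. Highest is first-degree assault at $482,000. Additional: $14,500 × 30% = $4,350; $16,000 × 30% = $4,800. Combined base = $482,000 + $9,150 = $491,150.
Prior failure to appear (+60%): $491,150 × 1.6 = $785,840.
Defendant is enrolled full-time in school (−$12,250 flat): $785,840 − $12,250 = $773,590.
Defendant has an out-of-state residence (+$13,250 flat): $773,590 + $13,250 = $786,840.
$786,840 is at or above the $4,000 minimum.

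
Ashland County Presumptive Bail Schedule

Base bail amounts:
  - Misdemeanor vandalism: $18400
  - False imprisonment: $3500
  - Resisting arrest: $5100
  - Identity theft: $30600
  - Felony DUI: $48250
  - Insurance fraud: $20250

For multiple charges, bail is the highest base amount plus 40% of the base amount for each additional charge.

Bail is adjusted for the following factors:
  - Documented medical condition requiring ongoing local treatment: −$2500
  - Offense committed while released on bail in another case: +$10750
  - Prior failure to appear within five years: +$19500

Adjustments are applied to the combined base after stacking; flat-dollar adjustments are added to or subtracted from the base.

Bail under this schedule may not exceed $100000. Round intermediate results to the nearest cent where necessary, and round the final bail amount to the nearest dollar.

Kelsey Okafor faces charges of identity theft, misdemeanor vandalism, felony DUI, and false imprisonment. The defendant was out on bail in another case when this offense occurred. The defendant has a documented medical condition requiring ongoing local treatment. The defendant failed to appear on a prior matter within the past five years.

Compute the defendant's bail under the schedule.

$97000

Base amounts from the schedule: identity theft $30600; misdemeanor vandalism $18400; felony DUI $48250; false imprisonment $3500.
Stacking rule: highest base plus 40% of each additional charge. Highest is felony DUI at $48250. Additional: $30600 × 40% = $12240; $18400 × 40% = $7360; $3500 × 40% = $1400. Combined base = $48250 + $21000 = $69250.
Documented medical condition requiring ongoing local treatment (−$2500 flat): $69250 − $2500 = $66750.
Offense committed while released on bail in another case (+$10750 flat): $66750 + $10750 = $77500.
Prior failure to appear within five years (+$19500 flat): $77500 + $19500 = $97000.
$97000 is within the $100000 maximum.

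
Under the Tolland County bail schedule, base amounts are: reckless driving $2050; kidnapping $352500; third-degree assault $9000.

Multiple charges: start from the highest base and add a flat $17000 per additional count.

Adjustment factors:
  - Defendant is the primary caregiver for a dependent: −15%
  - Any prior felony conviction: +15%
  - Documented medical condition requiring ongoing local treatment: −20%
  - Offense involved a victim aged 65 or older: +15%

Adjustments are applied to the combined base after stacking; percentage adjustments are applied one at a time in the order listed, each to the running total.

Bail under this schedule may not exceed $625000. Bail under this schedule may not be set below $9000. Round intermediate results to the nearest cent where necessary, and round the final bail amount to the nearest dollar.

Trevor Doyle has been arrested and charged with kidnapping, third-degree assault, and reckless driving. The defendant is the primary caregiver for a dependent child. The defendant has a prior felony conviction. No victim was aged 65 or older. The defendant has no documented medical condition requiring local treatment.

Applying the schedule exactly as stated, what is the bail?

Base amounts from the schedule: kidnapping $352500; third-degree assault $9000; reckless driving $2050.
Stacking rule: highest base plus $17000 per additional charge. Highest is kidnapping at $352500; 2 additional charges → +$34000. Combined base = $386500.
Defendant is the primary caregiver for a dependent (−15%): $386500 × 0.85 = $328525.
Any prior felony conviction (+15%): $328525 × 1.15 = $377803.75.
$377803.75 is within the $625000 maximum.
$377803.75 is at or above the $9000 minimum.
Rounded to the nearest dollar: $377804.

$377804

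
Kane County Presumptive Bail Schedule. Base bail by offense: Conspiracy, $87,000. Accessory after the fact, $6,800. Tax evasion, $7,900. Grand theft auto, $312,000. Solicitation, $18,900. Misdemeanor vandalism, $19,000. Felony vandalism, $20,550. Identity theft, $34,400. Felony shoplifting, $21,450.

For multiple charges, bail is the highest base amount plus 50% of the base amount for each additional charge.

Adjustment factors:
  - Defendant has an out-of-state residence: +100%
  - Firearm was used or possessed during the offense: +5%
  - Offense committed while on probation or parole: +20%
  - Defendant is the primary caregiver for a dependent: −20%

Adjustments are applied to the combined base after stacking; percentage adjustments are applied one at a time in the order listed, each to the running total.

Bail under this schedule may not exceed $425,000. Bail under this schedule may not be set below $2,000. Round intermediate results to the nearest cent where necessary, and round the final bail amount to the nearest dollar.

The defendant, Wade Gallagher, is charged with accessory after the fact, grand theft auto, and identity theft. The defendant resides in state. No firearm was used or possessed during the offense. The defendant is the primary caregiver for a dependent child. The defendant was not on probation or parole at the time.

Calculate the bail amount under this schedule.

Base amounts from the schedule: accessory after the fact $6,800; grand theft auto $312,000; identity theft $34,400.
Stacking rule: highest base plus 50% of each additional charge. Highest is grand theft auto at $312,000. Additional: $6,800 × 50% = $3,400; $34,400 × 50% = $17,200. Combined base = $312,000 + $20,600 = $332,600.
Defendant is the primary caregiver for a dependent (−20%): $332,600 × 0.8 = $266,080.
$266,080 is within the $425,000 maximum.
$266,080 is at or above the $2,000 minimum.

$266,080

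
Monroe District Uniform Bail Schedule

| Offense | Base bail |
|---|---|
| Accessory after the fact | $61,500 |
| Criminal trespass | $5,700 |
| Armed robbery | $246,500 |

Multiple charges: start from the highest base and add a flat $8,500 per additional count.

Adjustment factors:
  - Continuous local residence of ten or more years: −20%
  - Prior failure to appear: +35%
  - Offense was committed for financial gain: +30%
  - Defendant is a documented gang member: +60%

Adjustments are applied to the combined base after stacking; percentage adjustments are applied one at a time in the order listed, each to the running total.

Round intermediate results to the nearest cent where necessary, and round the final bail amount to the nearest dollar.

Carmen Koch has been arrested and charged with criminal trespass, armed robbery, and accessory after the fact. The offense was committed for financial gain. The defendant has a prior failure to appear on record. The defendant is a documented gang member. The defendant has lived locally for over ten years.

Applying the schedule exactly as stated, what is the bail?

Base amounts from the schedule: criminal trespass $5,700; armed robbery $246,500; accessory after the fact $61,500.
Stacking rule: highest base plus $8,500 per additional charge. Highest is armed robbery at $246,500; 2 additional charges → +$17,000. Combined base = $263,500.
Continuous local residence of ten or more years (−20%): $263,500 × 0.8 = $210,800.
Prior failure to appear (+35%): $210,800 × 1.35 = $284,580.
Offense was committed for financial gain (+30%): $284,580 × 1.3 = $369,954.
Defendant is a documented gang member (+60%): $369,954 × 1.6 = $591,926.40.
Rounded to the nearest dollar: $591,926.

$591,926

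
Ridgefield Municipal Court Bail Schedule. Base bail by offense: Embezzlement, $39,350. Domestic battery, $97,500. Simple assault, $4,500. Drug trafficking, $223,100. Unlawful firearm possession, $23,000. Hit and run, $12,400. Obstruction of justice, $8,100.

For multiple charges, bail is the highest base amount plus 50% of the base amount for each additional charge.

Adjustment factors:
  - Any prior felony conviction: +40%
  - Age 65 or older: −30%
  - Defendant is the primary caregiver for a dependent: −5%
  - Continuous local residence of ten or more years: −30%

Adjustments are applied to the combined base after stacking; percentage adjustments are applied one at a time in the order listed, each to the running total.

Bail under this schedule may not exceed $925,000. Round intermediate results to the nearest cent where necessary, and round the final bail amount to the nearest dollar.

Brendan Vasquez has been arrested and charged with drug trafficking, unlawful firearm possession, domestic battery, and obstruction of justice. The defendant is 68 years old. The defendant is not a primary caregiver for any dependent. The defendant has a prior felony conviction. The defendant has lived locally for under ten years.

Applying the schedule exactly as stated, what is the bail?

Base amounts from the schedule: drug trafficking $223,100; unlawful firearm possession $23,000; domestic battery $97,500; obstruction of justice $8,100.
Stacking rule: highest base plus 50% of each additional charge. Highest is drug trafficking at $223,100. Additional: $23,000 × 50% = $11,500; $97,500 × 50% = $48,750; $8,100 × 50% = $4,050. Combined base = $223,100 + $64,300 = $287,400.
Any prior felony conviction (+40%): $287,400 × 1.4 = $402,360.
Age 65 or older (−30%): $402,360 × 0.7 = $281,652.
$281,652 is within the $925,000 maximum.

$281,652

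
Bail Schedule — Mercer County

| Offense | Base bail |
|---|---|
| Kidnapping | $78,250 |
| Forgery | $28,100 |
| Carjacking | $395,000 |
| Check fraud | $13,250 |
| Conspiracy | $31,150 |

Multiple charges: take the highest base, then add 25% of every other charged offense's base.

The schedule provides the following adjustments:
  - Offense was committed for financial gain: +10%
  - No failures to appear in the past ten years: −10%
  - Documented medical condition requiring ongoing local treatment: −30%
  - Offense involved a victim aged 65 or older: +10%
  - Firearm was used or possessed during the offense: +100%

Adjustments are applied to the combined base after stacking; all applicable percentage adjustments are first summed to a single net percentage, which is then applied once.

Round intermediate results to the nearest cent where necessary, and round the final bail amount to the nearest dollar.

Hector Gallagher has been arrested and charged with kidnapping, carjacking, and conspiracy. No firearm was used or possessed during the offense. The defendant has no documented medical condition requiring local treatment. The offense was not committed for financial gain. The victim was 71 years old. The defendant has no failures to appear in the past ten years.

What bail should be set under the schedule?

$422,350

Base amounts from the schedule: kidnapping $78,250; carjacking $395,000; conspiracy $31,150.
Stacking rule: highest base plus 25% of each additional charge. Highest is carjacking at $395,000. Additional: $78,250 × 25% = $19,562.50; $31,150 × 25% = $7,787.50. Combined base = $395,000 + $27,350 = $422,350.
Net percentage adjustment: −10% +10% = +0%. $422,350 × 1 = $422,350.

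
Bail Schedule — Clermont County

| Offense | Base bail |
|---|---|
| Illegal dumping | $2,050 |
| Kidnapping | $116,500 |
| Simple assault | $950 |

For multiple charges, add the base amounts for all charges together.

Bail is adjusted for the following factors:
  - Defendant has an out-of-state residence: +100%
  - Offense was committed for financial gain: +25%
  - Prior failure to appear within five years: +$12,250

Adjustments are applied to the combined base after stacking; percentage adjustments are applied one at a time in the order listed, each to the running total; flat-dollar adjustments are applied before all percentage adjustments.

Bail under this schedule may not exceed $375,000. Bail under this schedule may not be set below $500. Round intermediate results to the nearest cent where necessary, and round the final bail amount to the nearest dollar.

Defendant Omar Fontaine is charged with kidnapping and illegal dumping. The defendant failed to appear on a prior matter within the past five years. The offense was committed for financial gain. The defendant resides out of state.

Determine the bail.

$327,000

Base amounts from the schedule: kidnapping $116,500; illegal dumping $2,050.
Stacking rule: sum of all bases. $116,500 + $2,050 = $118,550.
Prior failure to appear within five years (+$12,250 flat): $118,550 + $12,250 = $130,800.
Defendant has an out-of-state residence (+100%): $130,800 × 2 = $261,600.
Offense was committed for financial gain (+25%): $261,600 × 1.25 = $327,000.
$327,000 is within the $375,000 maximum.
$327,000 is at or above the $500 minimum.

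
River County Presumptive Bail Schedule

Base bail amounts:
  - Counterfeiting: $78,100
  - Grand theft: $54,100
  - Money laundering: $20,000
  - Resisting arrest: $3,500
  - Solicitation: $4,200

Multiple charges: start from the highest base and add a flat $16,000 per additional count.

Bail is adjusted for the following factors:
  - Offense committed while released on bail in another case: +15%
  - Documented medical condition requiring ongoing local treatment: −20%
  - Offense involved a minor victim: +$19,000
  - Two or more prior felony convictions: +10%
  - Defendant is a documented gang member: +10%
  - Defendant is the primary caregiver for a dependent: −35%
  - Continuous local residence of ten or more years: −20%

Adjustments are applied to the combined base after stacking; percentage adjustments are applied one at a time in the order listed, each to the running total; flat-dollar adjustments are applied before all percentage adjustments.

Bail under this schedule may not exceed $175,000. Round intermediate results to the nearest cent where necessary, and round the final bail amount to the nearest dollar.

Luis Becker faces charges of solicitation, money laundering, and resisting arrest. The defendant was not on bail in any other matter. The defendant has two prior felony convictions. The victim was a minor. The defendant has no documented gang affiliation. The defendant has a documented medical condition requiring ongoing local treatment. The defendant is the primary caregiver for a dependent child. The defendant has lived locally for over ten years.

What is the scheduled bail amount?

Base amounts from the schedule: solicitation $4,200; money laundering $20,000; resisting arrest $3,500.
Stacking rule: highest base plus $16,000 per additional charge. Highest is money laundering at $20,000; 2 additional charges → +$32,000. Combined base = $52,000.
Offense involved a minor victim (+$19,000 flat): $52,000 + $19,000 = $71,000.
Documented medical condition requiring ongoing local treatment (−20%): $71,000 × 0.8 = $56,800.
Two or more prior felony convictions (+10%): $56,800 × 1.1 = $62,480.
Defendant is the primary caregiver for a dependent (−35%): $62,480 × 0.65 = $40,612.
Continuous local residence of ten or more years (−20%): $40,612 × 0.8 = $32,489.60.
$32,489.60 is within the $175,000 maximum.
Rounded to the nearest dollar: $32,490.

$32,490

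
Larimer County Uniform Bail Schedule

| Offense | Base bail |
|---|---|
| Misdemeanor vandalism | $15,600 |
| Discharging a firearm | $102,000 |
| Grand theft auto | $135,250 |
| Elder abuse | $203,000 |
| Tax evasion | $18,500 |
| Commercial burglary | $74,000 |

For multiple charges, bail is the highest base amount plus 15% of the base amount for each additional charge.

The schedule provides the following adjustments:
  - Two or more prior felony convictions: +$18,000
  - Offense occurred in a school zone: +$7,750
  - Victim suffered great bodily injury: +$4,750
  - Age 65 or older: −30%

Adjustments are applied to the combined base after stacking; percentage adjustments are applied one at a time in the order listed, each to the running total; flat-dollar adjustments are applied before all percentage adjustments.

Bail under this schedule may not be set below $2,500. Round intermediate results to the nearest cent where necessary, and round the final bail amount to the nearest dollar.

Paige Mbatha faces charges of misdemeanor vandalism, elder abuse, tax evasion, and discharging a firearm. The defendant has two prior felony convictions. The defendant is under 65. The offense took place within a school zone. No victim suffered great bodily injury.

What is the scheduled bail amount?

Base amounts from the schedule: misdemeanor vandalism $15,600; elder abuse $203,000; tax evasion $18,500; discharging a firearm $102,000.
Stacking rule: highest base plus 15% of each additional charge. Highest is elder abuse at $203,000. Additional: $15,600 × 15% = $2,340; $18,500 × 15% = $2,775; $102,000 × 15% = $15,300. Combined base = $203,000 + $20,415 = $223,415.
Two or more prior felony convictions (+$18,000 flat): $223,415 + $18,000 = $241,415.
Offense occurred in a school zone (+$7,750 flat): $241,415 + $7,750 = $249,165.
$249,165 is at or above the $2,500 minimum.

$249,165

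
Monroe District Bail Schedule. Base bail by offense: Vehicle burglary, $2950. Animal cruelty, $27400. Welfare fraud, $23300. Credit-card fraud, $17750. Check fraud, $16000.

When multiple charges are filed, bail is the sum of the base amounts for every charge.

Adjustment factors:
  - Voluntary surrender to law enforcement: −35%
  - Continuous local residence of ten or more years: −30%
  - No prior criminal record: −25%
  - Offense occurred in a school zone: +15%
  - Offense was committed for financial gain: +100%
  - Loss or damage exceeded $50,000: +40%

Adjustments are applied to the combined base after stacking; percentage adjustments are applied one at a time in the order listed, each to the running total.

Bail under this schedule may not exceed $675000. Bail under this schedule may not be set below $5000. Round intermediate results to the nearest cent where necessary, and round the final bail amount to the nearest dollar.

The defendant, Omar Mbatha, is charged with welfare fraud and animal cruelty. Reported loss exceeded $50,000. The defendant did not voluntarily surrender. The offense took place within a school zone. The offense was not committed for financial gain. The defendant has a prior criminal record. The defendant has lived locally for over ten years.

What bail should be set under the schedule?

$57139

Base amounts from the schedule: welfare fraud $23300; animal cruelty $27400.
Stacking rule: sum of all bases. $23300 + $27400 = $50700.
Continuous local residence of ten or more years (−30%): $50700 × 0.7 = $35490.
Offense occurred in a school zone (+15%): $35490 × 1.15 = $40813.50.
Loss or damage exceeded $50,000 (+40%): $40813.50 × 1.4 = $57138.90.
$57138.90 is within the $675000 maximum.
$57138.90 is at or above the $5000 minimum.
Rounded to the nearest dollar: $57139.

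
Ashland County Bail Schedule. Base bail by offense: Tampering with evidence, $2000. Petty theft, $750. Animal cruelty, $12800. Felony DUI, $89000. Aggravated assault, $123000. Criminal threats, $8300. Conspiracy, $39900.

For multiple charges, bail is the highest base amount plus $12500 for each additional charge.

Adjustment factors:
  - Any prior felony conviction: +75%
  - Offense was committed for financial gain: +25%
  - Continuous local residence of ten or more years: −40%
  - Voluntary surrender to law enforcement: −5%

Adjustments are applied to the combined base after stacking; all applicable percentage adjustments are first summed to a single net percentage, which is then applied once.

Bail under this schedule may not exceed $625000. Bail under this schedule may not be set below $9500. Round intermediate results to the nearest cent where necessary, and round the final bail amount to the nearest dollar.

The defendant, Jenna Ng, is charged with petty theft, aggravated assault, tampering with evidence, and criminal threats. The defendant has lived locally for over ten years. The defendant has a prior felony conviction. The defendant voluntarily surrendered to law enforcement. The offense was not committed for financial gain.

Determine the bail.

Base amounts from the schedule: petty theft $750; aggravated assault $123000; tampering with evidence $2000; criminal threats $8300.
Stacking rule: highest base plus $12500 per additional charge. Highest is aggravated assault at $123000; 3 additional charges → +$37500. Combined base = $160500.
Net percentage adjustment: +75% −40% −5% = +30%. $160500 × 1.3 = $208650.
$208650 is within the $625000 maximum.
$208650 is at or above the $9500 minimum.

$208650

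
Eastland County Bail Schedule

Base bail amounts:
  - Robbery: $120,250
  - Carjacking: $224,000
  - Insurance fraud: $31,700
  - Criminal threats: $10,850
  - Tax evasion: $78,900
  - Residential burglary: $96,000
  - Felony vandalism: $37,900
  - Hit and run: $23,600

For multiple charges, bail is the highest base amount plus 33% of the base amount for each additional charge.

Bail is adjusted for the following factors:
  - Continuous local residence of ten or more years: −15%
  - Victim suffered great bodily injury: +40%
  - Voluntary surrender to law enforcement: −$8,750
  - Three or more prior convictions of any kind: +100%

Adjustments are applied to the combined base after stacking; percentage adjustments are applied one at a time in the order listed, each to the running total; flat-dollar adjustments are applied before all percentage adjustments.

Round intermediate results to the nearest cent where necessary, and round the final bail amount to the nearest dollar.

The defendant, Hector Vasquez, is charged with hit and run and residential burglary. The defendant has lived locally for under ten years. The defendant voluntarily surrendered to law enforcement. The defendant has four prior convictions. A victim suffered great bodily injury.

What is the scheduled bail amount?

Base amounts from the schedule: hit and run $23,600; residential burglary $96,000.
Stacking rule: highest base plus 33% of each additional charge. Highest is residential burglary at $96,000. Additional: $23,600 × 33% = $7,788. Combined base = $96,000 + $7,788 = $103,788.
Voluntary surrender to law enforcement (−$8,750 flat): $103,788 − $8,750 = $95,038.
Victim suffered great bodily injury (+40%): $95,038 × 1.4 = $133,053.20.
Three or more prior convictions of any kind (+100%): $133,053.20 × 2 = $266,106.40.
Rounded to the nearest dollar: $266,106.

$266,106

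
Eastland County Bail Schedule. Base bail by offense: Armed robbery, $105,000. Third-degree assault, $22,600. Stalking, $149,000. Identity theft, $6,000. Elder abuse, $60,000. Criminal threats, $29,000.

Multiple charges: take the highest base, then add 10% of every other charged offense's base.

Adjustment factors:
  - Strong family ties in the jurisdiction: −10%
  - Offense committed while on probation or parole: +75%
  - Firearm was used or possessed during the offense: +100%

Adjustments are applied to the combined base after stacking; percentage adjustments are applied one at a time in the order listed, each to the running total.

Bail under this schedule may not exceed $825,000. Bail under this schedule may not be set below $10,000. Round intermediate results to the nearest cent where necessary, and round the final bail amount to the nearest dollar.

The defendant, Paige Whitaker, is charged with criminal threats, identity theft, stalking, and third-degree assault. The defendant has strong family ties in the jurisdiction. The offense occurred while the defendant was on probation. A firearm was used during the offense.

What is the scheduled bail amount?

$487,494

Base amounts from the schedule: criminal threats $29,000; identity theft $6,000; stalking $149,000; third-degree assault $22,600.
Stacking rule: highest base plus 10% of each additional charge. Highest is stalking at $149,000. Additional: $29,000 × 10% = $2,900; $6,000 × 10% = $600; $22,600 × 10% = $2,260. Combined base = $149,000 + $5,760 = $154,760.
Strong family ties in the jurisdiction (−10%): $154,760 × 0.9 = $139,284.
Offense committed while on probation or parole (+75%): $139,284 × 1.75 = $243,747.
Firearm was used or possessed during the offense (+100%): $243,747 × 2 = $487,494.
$487,494 is within the $825,000 maximum.
$487,494 is at or above the $10,000 minimum.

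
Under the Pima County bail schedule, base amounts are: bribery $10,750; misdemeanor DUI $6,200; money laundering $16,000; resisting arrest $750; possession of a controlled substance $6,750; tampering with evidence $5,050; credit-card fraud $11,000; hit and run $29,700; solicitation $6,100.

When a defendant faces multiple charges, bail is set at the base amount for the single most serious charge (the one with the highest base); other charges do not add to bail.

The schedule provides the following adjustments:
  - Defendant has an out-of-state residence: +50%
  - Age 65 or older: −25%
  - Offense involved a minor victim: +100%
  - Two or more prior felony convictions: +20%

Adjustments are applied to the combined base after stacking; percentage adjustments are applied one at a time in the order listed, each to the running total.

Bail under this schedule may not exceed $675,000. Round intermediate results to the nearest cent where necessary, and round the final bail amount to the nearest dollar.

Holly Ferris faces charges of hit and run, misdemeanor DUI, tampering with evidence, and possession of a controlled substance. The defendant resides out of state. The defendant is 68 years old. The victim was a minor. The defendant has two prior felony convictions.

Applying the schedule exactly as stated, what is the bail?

$80,190

Base amounts from the schedule: hit and run $29,700; misdemeanor DUI $6,200; tampering with evidence $5,050; possession of a controlled substance $6,750.
Stacking rule: use the highest base only. Highest is hit and run at $29,700. Combined base = $29,700.
Defendant has an out-of-state residence (+50%): $29,700 × 1.5 = $44,550.
Age 65 or older (−25%): $44,550 × 0.75 = $33,412.50.
Offense involved a minor victim (+100%): $33,412.50 × 2 = $66,825.
Two or more prior felony convictions (+20%): $66,825 × 1.2 = $80,190.
$80,190 is within the $675,000 maximum.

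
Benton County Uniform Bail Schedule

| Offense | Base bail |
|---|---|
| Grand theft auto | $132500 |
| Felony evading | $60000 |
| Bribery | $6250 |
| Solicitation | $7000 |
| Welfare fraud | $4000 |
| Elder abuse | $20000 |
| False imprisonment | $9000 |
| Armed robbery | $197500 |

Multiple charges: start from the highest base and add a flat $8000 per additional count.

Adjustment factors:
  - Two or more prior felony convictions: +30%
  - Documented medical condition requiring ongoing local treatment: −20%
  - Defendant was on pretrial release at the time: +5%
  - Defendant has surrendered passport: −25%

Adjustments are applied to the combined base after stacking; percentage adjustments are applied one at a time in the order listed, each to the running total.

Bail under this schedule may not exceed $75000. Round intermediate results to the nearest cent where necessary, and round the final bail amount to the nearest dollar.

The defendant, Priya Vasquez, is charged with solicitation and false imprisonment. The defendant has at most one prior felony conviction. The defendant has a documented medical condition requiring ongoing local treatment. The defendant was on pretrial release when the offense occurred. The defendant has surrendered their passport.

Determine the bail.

Base amounts from the schedule: solicitation $7000; false imprisonment $9000.
Stacking rule: highest base plus $8000 per additional charge. Highest is false imprisonment at $9000; 1 additional charge → +$8000. Combined base = $17000.
Documented medical condition requiring ongoing local treatment (−20%): $17000 × 0.8 = $13600.
Defendant was on pretrial release at the time (+5%): $13600 × 1.05 = $14280.
Defendant has surrendered passport (−25%): $14280 × 0.75 = $10710.
$10710 is within the $75000 maximum.

$10710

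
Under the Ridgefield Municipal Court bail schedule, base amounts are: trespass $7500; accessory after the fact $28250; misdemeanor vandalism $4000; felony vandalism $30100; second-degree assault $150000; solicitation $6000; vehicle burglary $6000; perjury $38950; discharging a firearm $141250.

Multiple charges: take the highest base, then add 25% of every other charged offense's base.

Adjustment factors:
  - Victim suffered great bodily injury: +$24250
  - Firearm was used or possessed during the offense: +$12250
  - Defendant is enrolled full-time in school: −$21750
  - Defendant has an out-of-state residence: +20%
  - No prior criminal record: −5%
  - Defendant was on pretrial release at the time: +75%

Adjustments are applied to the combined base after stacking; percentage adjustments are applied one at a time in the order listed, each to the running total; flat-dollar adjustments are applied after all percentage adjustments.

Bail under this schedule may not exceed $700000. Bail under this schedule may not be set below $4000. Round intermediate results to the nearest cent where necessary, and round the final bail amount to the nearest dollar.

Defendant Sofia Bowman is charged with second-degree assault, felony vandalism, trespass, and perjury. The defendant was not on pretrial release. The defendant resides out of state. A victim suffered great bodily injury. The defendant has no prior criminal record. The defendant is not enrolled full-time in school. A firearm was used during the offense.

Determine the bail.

Base amounts from the schedule: second-degree assault $150000; felony vandalism $30100; trespass $7500; perjury $38950.
Stacking rule: highest base plus 25% of each additional charge. Highest is second-degree assault at $150000. Additional: $30100 × 25% = $7525; $7500 × 25% = $1875; $38950 × 25% = $9737.50. Combined base = $150000 + $19137.50 = $169137.50.
Defendant has an out-of-state residence (+20%): $169137.50 × 1.2 = $202965.
No prior criminal record (−5%): $202965 × 0.95 = $192816.75.
Victim suffered great bodily injury (+$24250 flat): $192816.75 + $24250 = $217066.75.
Firearm was used or possessed during the offense (+$12250 flat): $217066.75 + $12250 = $229316.75.
$229316.75 is within the $700000 maximum.
$229316.75 is at or above the $4000 minimum.
Rounded to the nearest dollar: $229317.

$229317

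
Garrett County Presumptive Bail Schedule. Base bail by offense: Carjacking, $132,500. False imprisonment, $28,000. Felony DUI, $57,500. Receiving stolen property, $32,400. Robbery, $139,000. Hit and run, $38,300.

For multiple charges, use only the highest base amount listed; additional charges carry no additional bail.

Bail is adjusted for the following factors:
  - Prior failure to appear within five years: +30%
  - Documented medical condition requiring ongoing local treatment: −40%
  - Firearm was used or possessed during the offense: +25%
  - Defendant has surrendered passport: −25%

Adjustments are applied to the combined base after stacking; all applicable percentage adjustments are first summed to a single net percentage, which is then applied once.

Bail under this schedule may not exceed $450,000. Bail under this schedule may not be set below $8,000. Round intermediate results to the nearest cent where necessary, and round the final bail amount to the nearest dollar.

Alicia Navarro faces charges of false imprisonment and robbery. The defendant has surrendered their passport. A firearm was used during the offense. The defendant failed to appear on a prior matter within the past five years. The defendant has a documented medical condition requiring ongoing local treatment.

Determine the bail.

$125,100

Base amounts from the schedule: false imprisonment $28,000; robbery $139,000.
Stacking rule: use the highest base only. Highest is robbery at $139,000. Combined base = $139,000.
Net percentage adjustment: +30% −40% +25% −25% = −10%. $139,000 × 0.9 = $125,100.
$125,100 is within the $450,000 maximum.
$125,100 is at or above the $8,000 minimum.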